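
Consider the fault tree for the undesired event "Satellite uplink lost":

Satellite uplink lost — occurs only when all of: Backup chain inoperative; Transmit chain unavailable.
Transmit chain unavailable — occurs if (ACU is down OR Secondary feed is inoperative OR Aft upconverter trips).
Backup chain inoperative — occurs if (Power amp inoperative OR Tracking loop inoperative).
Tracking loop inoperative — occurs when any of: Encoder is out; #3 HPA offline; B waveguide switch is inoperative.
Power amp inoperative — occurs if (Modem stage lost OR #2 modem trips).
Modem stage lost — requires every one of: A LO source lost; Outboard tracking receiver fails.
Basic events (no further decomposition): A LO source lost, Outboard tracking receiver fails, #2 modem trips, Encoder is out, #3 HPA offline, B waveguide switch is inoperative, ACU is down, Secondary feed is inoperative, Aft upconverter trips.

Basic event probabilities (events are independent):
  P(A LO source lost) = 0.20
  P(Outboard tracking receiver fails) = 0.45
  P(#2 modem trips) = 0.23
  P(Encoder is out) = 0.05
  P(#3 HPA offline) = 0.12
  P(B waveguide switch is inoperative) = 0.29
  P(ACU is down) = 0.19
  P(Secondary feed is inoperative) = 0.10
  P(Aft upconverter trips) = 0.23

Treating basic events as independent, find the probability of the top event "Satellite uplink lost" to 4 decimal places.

0.2562

P(Modem stage lost) [AND] = 0.20 × 0.45 = 0.090000
P(Power amp inoperative) [OR] = 1 − (1−0.090000) × (1−0.23) = 0.299300
P(Tracking loop inoperative) [OR] = 1 − (1−0.05) × (1−0.12) × (1−0.29) = 0.406440
P(Backup chain inoperative) [OR] = 1 − (1−0.299300) × (1−0.406440) = 0.584093
P(Transmit chain unavailable) [OR] = 1 − (1−0.19) × (1−0.10) × (1−0.23) = 0.438670
P(Satellite uplink lost) [AND] = 0.584093 × 0.438670 = 0.256224
Rounded to 4 decimal places: P(Satellite uplink lost) ≈ 0.2562.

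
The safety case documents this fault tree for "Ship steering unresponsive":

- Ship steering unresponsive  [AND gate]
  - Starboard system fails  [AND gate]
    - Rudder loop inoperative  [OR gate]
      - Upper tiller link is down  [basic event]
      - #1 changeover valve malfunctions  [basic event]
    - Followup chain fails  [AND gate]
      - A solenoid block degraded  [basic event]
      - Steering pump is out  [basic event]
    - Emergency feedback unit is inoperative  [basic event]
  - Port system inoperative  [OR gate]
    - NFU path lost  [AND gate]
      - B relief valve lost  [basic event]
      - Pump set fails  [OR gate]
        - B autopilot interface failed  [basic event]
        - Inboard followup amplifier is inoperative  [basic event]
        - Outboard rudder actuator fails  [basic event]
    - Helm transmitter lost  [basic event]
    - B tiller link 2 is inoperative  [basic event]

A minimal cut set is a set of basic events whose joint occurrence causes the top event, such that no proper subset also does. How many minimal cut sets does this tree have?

Rudder loop inoperative [OR]: union of children's cut sets → 2 cut set(s).
Followup chain fails [AND]: one cut set from each child combined → 1 × 1 = 1 cut set(s).
Starboard system fails [AND]: one cut set from each child combined → 2 × 1 × 1 = 2 cut set(s).
Pump set fails [OR]: union of children's cut sets → 3 cut set(s).
NFU path lost [AND]: one cut set from each child combined → 1 × 3 = 3 cut set(s).
Port system inoperative [OR]: union of children's cut sets → 5 cut set(s).
Ship steering unresponsive [AND]: one cut set from each child combined → 2 × 5 = 10 cut set(s).
Minimal cut sets: {A solenoid block degraded, B autopilot interface failed, B relief valve lost, Emergency feedback unit is inoperative, Steering pump is out, Upper tiller link is down}; {A solenoid block degraded, B relief valve lost, Emergency feedback unit is inoperative, Inboard followup amplifier is inoperative, Steering pump is out, Upper tiller link is down}; {A solenoid block degraded, B relief valve lost, Emergency feedback unit is inoperative, Outboard rudder actuator fails, Steering pump is out, Upper tiller link is down}; {A solenoid block degraded, Emergency feedback unit is inoperative, Helm transmitter lost, Steering pump is out, Upper tiller link is down}; {A solenoid block degraded, B tiller link 2 is inoperative, Emergency feedback unit is inoperative, Steering pump is out, Upper tiller link is down}; {#1 changeover valve malfunctions, A solenoid block degraded, B autopilot interface failed, B relief valve lost, Emergency feedback unit is inoperative, Steering pump is out}; {#1 changeover valve malfunctions, A solenoid block degraded, B relief valve lost, Emergency feedback unit is inoperative, Inboard followup amplifier is inoperative, Steering pump is out}; {#1 changeover valve malfunctions, A solenoid block degraded, B relief valve lost, Emergency feedback unit is inoperative, Outboard rudder actuator fails, Steering pump is out}; {#1 changeover valve malfunctions, A solenoid block degraded, Emergency feedback unit is inoperative, Helm transmitter lost, Steering pump is out}; {#1 changeover valve malfunctions, A solenoid block degraded, B tiller link 2 is inoperative, Emergency feedback unit is inoperative, Steering pump is out}.

10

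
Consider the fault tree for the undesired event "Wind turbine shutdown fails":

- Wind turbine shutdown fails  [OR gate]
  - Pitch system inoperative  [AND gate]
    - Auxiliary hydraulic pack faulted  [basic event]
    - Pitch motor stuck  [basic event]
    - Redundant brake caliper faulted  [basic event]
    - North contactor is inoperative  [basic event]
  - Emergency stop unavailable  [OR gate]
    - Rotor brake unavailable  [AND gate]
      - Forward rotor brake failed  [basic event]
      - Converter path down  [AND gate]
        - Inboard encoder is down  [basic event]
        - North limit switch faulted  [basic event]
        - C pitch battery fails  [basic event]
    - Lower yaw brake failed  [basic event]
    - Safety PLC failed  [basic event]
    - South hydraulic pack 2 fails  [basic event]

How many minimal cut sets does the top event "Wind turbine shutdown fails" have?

5

Pitch system inoperative [AND]: one cut set from each child combined → 1 × 1 × 1 × 1 = 1 cut set(s).
Converter path down [AND]: one cut set from each child combined → 1 × 1 × 1 = 1 cut set(s).
Rotor brake unavailable [AND]: one cut set from each child combined → 1 × 1 = 1 cut set(s).
Emergency stop unavailable [OR]: union of children's cut sets → 4 cut set(s).
Wind turbine shutdown fails [OR]: union of children's cut sets → 5 cut set(s).
Minimal cut sets: {Auxiliary hydraulic pack faulted, North contactor is inoperative, Pitch motor stuck, Redundant brake caliper faulted}; {C pitch battery fails, Forward rotor brake failed, Inboard encoder is down, North limit switch faulted}; {Lower yaw brake failed}; {Safety PLC failed}; {South hydraulic pack 2 fails}.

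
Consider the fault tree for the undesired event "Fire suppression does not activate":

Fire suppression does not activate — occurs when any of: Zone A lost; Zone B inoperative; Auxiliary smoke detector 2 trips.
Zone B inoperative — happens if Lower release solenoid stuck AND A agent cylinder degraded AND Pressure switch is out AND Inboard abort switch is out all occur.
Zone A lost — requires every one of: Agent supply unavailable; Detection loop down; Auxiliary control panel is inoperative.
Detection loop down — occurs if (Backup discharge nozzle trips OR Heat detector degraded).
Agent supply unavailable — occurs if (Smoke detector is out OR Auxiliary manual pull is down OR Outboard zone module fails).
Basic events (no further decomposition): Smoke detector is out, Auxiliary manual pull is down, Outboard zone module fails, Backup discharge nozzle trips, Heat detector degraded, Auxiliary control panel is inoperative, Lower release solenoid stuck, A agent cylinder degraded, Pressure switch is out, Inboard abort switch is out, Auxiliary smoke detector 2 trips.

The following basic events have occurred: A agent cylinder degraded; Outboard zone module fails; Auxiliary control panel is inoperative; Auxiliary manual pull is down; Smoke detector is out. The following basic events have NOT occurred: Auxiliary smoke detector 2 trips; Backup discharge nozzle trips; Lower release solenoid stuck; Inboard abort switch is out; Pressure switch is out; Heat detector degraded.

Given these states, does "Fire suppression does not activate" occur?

Agent supply unavailable [OR]: Smoke detector is out=occurs, Auxiliary manual pull is down=occurs, Outboard zone module fails=occurs → at least one input occurs → occurs.
Detection loop down [OR]: Backup discharge nozzle trips=not, Heat detector degraded=not → no input occurs → does not occur.
Zone A lost [AND]: Agent supply unavailable=occurs, Detection loop down=not, Auxiliary control panel is inoperative=occurs → not all inputs occur → does not occur.
Zone B inoperative [AND]: Lower release solenoid stuck=not, A agent cylinder degraded=occurs, Pressure switch is out=not, Inboard abort switch is out=not → not all inputs occur → does not occur.
Fire suppression does not activate [OR]: Zone A lost=not, Zone B inoperative=not, Auxiliary smoke detector 2 trips=not → no input occurs → does not occur.

No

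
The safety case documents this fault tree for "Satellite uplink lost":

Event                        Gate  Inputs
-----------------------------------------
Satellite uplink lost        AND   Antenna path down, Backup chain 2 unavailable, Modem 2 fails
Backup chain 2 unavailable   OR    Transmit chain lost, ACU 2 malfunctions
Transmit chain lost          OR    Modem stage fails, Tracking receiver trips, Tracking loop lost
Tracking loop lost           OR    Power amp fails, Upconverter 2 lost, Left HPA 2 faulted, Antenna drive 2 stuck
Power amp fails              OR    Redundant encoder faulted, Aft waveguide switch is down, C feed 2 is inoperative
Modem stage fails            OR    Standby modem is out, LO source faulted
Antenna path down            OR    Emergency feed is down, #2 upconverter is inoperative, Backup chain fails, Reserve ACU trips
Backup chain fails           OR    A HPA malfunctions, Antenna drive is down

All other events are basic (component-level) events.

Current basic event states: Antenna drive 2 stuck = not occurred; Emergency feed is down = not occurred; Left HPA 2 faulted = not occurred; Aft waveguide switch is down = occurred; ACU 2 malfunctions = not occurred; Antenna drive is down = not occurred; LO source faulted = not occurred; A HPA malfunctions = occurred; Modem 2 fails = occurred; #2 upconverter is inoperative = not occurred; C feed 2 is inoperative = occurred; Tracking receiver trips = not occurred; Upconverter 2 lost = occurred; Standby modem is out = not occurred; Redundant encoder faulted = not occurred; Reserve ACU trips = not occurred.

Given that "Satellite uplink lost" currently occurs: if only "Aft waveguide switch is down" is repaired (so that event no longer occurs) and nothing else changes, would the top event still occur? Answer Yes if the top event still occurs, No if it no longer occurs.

Yes

Counterfactual: set "Aft waveguide switch is down" to not occurred.
Backup chain fails [OR]: A HPA malfunctions=occurs, Antenna drive is down=not → at least one input occurs → occurs.
Antenna path down [OR]: Emergency feed is down=not, #2 upconverter is inoperative=not, Backup chain fails=occurs, Reserve ACU trips=not → at least one input occurs → occurs.
Modem stage fails [OR]: Standby modem is out=not, LO source faulted=not → no input occurs → does not occur.
Power amp fails [OR]: Redundant encoder faulted=not, Aft waveguide switch is down=not, C feed 2 is inoperative=occurs → at least one input occurs → occurs.
Tracking loop lost [OR]: Power amp fails=occurs, Upconverter 2 lost=occurs, Left HPA 2 faulted=not, Antenna drive 2 stuck=not → at least one input occurs → occurs.
Transmit chain lost [OR]: Modem stage fails=not, Tracking receiver trips=not, Tracking loop lost=occurs → at least one input occurs → occurs.
Backup chain 2 unavailable [OR]: Transmit chain lost=occurs, ACU 2 malfunctions=not → at least one input occurs → occurs.
Satellite uplink lost [AND]: Antenna path down=occurs, Backup chain 2 unavailable=occurs, Modem 2 fails=occurs → all inputs occur → occurs.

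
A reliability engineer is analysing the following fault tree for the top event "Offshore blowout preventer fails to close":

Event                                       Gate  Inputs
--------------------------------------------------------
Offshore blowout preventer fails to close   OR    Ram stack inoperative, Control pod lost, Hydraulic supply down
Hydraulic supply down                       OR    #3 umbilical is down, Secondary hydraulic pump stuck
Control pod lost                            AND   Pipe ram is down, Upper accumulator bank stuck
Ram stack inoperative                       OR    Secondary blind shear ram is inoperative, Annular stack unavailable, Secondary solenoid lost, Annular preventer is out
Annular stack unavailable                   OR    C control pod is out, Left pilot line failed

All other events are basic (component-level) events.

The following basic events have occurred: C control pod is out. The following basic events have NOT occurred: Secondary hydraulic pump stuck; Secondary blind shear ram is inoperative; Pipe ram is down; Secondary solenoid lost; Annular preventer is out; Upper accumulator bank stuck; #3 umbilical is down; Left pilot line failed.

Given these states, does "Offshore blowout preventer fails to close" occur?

Yes

Annular stack unavailable [OR]: C control pod is out=occurs, Left pilot line failed=not → at least one input occurs → occurs.
Ram stack inoperative [OR]: Secondary blind shear ram is inoperative=not, Annular stack unavailable=occurs, Secondary solenoid lost=not, Annular preventer is out=not → at least one input occurs → occurs.
Control pod lost [AND]: Pipe ram is down=not, Upper accumulator bank stuck=not → not all inputs occur → does not occur.
Hydraulic supply down [OR]: #3 umbilical is down=not, Secondary hydraulic pump stuck=not → no input occurs → does not occur.
Offshore blowout preventer fails to close [OR]: Ram stack inoperative=occurs, Control pod lost=not, Hydraulic supply down=not → at least one input occurs → occurs.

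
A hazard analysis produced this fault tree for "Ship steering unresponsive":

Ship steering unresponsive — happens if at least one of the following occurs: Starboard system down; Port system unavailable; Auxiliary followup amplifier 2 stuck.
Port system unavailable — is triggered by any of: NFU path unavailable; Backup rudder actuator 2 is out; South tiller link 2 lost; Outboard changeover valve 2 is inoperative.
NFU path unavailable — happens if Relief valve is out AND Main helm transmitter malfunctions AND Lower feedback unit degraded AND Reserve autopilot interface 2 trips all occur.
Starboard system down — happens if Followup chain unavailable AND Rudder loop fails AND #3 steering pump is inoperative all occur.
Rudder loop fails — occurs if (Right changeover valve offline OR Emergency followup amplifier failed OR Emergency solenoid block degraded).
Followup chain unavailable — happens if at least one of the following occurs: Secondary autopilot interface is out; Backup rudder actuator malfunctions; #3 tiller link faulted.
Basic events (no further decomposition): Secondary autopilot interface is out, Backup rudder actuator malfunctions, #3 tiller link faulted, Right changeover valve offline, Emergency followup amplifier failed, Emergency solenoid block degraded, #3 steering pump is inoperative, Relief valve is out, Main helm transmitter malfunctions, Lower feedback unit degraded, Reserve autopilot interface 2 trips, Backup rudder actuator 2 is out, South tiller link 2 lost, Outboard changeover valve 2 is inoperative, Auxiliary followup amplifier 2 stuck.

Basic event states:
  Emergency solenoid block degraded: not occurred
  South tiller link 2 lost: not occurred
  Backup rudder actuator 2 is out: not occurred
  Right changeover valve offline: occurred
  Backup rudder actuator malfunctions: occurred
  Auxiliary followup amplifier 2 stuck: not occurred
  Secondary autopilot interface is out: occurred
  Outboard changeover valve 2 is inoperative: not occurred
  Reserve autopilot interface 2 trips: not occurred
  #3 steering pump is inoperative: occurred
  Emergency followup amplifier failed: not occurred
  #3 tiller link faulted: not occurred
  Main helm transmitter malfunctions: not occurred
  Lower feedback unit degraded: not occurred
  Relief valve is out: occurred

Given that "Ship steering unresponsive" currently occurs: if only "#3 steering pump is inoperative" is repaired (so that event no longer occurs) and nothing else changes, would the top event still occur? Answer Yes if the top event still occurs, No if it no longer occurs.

No

Counterfactual: set "#3 steering pump is inoperative" to not occurred.
Followup chain unavailable [OR]: Secondary autopilot interface is out=occurs, Backup rudder actuator malfunctions=occurs, #3 tiller link faulted=not → at least one input occurs → occurs.
Rudder loop fails [OR]: Right changeover valve offline=occurs, Emergency followup amplifier failed=not, Emergency solenoid block degraded=not → at least one input occurs → occurs.
Starboard system down [AND]: Followup chain unavailable=occurs, Rudder loop fails=occurs, #3 steering pump is inoperative=not → not all inputs occur → does not occur.
NFU path unavailable [AND]: Relief valve is out=occurs, Main helm transmitter malfunctions=not, Lower feedback unit degraded=not, Reserve autopilot interface 2 trips=not → not all inputs occur → does not occur.
Port system unavailable [OR]: NFU path unavailable=not, Backup rudder actuator 2 is out=not, South tiller link 2 lost=not, Outboard changeover valve 2 is inoperative=not → no input occurs → does not occur.
Ship steering unresponsive [OR]: Starboard system down=not, Port system unavailable=not, Auxiliary followup amplifier 2 stuck=not → no input occurs → does not occur.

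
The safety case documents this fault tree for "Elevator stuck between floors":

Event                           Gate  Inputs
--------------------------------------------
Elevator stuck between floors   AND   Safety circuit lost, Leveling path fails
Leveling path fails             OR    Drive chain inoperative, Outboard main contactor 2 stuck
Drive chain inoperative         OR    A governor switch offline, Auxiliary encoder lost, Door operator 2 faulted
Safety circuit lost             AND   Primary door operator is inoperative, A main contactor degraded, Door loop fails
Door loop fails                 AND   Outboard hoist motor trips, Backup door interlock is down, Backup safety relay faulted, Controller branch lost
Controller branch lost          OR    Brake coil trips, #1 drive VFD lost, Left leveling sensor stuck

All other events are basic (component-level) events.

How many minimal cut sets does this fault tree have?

12

Controller branch lost [OR]: union of children's cut sets → 3 cut set(s).
Door loop fails [AND]: one cut set from each child combined → 1 × 1 × 1 × 3 = 3 cut set(s).
Safety circuit lost [AND]: one cut set from each child combined → 1 × 1 × 3 = 3 cut set(s).
Drive chain inoperative [OR]: union of children's cut sets → 3 cut set(s).
Leveling path fails [OR]: union of children's cut sets → 4 cut set(s).
Elevator stuck between floors [AND]: one cut set from each child combined → 3 × 4 = 12 cut set(s).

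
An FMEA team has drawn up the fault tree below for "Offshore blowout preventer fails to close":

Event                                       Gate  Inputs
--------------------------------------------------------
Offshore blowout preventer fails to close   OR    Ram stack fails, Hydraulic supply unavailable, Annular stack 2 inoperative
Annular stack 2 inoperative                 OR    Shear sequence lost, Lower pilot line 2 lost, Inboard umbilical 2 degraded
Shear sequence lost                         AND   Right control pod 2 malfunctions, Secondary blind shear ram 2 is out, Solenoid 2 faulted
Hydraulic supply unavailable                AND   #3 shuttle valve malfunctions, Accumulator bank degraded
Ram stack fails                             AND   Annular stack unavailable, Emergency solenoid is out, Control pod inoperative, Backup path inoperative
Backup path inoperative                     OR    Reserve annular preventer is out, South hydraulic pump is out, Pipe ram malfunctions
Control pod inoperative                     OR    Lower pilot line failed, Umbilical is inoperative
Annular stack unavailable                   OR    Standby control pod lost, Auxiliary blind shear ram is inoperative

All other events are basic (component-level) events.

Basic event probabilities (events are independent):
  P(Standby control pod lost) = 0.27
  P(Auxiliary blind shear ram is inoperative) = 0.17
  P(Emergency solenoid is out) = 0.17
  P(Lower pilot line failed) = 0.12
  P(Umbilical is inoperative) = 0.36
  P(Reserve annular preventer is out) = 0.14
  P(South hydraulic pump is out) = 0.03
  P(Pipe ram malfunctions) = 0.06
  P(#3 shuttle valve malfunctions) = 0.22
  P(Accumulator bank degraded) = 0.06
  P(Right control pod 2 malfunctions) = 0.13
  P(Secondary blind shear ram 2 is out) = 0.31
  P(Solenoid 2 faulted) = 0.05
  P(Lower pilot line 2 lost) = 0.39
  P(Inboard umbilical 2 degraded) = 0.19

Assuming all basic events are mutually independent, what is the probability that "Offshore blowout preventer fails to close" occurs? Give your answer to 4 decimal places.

0.5165

P(Annular stack unavailable) [OR] = 1 − (1−0.27) × (1−0.17) = 0.394100
P(Control pod inoperative) [OR] = 1 − (1−0.12) × (1−0.36) = 0.436800
P(Backup path inoperative) [OR] = 1 − (1−0.14) × (1−0.03) × (1−0.06) = 0.215852
P(Ram stack fails) [AND] = 0.394100 × 0.17 × 0.436800 × 0.215852 = 0.006317
P(Hydraulic supply unavailable) [AND] = 0.22 × 0.06 = 0.013200
P(Shear sequence lost) [AND] = 0.13 × 0.31 × 0.05 = 0.002015
P(Annular stack 2 inoperative) [OR] = 1 − (1−0.002015) × (1−0.39) × (1−0.19) = 0.506896
P(Offshore blowout preventer fails to close) [OR] = 1 − (1−0.006317) × (1−0.013200) × (1−0.506896) = 0.516479
Rounded to 4 decimal places: P(Offshore blowout preventer fails to close) ≈ 0.5165.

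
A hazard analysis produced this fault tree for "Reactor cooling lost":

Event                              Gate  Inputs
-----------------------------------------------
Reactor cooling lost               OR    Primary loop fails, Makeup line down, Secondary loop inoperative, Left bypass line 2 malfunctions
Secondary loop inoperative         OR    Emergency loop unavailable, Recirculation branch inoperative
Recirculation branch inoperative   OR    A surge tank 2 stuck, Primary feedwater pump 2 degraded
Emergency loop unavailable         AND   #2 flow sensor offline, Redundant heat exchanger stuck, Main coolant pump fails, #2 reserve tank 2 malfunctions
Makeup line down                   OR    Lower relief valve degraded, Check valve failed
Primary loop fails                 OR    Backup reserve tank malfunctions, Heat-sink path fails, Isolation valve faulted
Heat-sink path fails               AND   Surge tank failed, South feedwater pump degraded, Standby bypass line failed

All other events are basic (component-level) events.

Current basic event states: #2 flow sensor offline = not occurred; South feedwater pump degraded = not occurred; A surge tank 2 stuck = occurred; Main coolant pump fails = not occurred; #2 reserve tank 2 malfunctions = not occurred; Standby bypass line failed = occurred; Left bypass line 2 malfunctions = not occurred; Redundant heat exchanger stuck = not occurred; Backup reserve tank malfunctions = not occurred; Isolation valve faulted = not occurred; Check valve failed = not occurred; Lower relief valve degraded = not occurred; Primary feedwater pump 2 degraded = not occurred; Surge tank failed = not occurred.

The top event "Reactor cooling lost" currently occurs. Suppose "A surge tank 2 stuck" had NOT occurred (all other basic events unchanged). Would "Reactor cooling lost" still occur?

Counterfactual: set "A surge tank 2 stuck" to not occurred.
Heat-sink path fails [AND]: Surge tank failed=not, South feedwater pump degraded=not, Standby bypass line failed=occurs → not all inputs occur → does not occur.
Primary loop fails [OR]: Backup reserve tank malfunctions=not, Heat-sink path fails=not, Isolation valve faulted=not → no input occurs → does not occur.
Makeup line down [OR]: Lower relief valve degraded=not, Check valve failed=not → no input occurs → does not occur.
Emergency loop unavailable [AND]: #2 flow sensor offline=not, Redundant heat exchanger stuck=not, Main coolant pump fails=not, #2 reserve tank 2 malfunctions=not → not all inputs occur → does not occur.
Recirculation branch inoperative [OR]: A surge tank 2 stuck=not, Primary feedwater pump 2 degraded=not → no input occurs → does not occur.
Secondary loop inoperative [OR]: Emergency loop unavailable=not, Recirculation branch inoperative=not → no input occurs → does not occur.
Reactor cooling lost [OR]: Primary loop fails=not, Makeup line down=not, Secondary loop inoperative=not, Left bypass line 2 malfunctions=not → no input occurs → does not occur.

No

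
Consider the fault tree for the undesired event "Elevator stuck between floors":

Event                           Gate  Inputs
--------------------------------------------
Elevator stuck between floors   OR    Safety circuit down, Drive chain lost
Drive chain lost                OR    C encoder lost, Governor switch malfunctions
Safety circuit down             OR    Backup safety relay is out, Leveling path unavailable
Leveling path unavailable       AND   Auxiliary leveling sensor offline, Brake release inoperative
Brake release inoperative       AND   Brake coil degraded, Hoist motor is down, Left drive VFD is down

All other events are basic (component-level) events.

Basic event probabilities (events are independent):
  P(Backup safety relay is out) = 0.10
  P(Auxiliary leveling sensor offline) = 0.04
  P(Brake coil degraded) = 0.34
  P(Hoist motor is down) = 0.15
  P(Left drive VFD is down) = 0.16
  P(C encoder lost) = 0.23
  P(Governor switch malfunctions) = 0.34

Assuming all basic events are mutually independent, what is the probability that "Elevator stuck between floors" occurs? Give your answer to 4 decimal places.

P(Brake release inoperative) [AND] = 0.34 × 0.15 × 0.16 = 0.008160
P(Leveling path unavailable) [AND] = 0.04 × 0.008160 = 0.000326
P(Safety circuit down) [OR] = 1 − (1−0.10) × (1−0.000326) = 0.100293
P(Drive chain lost) [OR] = 1 − (1−0.23) × (1−0.34) = 0.491800
P(Elevator stuck between floors) [OR] = 1 − (1−0.100293) × (1−0.491800) = 0.542769
Rounded to 4 decimal places: P(Elevator stuck between floors) ≈ 0.5428.

0.5428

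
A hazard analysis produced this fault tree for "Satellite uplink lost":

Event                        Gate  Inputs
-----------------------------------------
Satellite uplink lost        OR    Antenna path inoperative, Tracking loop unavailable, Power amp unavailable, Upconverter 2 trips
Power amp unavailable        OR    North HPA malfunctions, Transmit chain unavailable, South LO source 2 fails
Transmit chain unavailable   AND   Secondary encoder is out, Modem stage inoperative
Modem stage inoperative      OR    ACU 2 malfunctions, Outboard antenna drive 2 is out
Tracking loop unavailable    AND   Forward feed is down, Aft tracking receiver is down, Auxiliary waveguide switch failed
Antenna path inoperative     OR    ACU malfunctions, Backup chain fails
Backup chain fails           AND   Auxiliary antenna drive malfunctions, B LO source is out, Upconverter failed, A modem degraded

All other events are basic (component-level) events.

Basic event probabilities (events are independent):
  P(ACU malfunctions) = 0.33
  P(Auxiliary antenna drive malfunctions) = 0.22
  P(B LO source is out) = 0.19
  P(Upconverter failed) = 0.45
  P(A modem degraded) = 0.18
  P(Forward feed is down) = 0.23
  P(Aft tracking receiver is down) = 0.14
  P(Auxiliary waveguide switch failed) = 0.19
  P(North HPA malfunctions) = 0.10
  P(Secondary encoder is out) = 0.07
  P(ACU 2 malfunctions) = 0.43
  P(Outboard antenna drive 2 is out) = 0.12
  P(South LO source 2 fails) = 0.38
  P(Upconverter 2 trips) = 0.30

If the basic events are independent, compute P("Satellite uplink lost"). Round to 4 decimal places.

P(Backup chain fails) [AND] = 0.22 × 0.19 × 0.45 × 0.18 = 0.003386
P(Antenna path inoperative) [OR] = 1 − (1−0.33) × (1−0.003386) = 0.332269
P(Tracking loop unavailable) [AND] = 0.23 × 0.14 × 0.19 = 0.006118
P(Modem stage inoperative) [OR] = 1 − (1−0.43) × (1−0.12) = 0.498400
P(Transmit chain unavailable) [AND] = 0.07 × 0.498400 = 0.034888
P(Power amp unavailable) [OR] = 1 − (1−0.10) × (1−0.034888) × (1−0.38) = 0.461468
P(Satellite uplink lost) [OR] = 1 − (1−0.332269) × (1−0.006118) × (1−0.461468) × (1−0.30) = 0.749824
Rounded to 4 decimal places: P(Satellite uplink lost) ≈ 0.7498.

0.7498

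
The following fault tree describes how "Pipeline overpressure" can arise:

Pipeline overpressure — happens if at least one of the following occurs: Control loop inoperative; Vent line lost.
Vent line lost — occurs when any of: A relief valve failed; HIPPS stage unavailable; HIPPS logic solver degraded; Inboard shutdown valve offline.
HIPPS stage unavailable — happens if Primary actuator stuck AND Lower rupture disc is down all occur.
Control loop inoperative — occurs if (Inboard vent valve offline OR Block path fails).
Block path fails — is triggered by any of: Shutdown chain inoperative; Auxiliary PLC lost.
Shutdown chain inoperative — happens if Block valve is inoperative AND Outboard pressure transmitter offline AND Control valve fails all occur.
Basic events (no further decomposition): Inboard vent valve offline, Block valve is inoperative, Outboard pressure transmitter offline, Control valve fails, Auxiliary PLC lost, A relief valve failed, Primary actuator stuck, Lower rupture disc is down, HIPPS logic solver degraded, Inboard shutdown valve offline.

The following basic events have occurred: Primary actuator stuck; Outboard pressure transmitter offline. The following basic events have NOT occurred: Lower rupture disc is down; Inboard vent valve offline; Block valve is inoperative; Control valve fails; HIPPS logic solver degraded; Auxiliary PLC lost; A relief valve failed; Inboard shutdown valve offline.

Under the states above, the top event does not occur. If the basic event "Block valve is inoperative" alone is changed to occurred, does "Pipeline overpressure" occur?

No

Counterfactual: set "Block valve is inoperative" to occurred.
Shutdown chain inoperative [AND]: Block valve is inoperative=occurs, Outboard pressure transmitter offline=occurs, Control valve fails=not → not all inputs occur → does not occur.
Block path fails [OR]: Shutdown chain inoperative=not, Auxiliary PLC lost=not → no input occurs → does not occur.
Control loop inoperative [OR]: Inboard vent valve offline=not, Block path fails=not → no input occurs → does not occur.
HIPPS stage unavailable [AND]: Primary actuator stuck=occurs, Lower rupture disc is down=not → not all inputs occur → does not occur.
Vent line lost [OR]: A relief valve failed=not, HIPPS stage unavailable=not, HIPPS logic solver degraded=not, Inboard shutdown valve offline=not → no input occurs → does not occur.
Pipeline overpressure [OR]: Control loop inoperative=not, Vent line lost=not → no input occurs → does not occur.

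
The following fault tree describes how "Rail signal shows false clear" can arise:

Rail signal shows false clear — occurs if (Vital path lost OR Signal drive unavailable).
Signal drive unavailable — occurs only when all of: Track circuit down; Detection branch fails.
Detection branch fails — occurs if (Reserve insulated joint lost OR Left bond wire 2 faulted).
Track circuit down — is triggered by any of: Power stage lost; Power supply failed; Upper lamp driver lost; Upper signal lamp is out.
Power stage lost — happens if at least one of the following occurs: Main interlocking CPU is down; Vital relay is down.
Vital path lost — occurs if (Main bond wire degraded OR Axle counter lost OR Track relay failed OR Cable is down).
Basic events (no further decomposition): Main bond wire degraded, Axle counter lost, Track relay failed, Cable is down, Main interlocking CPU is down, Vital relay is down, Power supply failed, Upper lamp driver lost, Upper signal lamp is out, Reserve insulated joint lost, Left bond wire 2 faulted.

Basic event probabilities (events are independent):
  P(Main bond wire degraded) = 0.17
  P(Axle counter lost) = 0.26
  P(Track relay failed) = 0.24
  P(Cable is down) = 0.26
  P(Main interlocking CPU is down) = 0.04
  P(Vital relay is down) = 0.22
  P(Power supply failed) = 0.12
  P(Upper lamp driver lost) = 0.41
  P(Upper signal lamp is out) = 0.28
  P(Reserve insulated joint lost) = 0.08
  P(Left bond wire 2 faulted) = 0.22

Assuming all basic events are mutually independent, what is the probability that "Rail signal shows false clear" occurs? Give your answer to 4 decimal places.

P(Vital path lost) [OR] = 1 − (1−0.17) × (1−0.26) × (1−0.24) × (1−0.26) = 0.654574
P(Power stage lost) [OR] = 1 − (1−0.04) × (1−0.22) = 0.251200
P(Track circuit down) [OR] = 1 − (1−0.251200) × (1−0.12) × (1−0.41) × (1−0.28) = 0.720081
P(Detection branch fails) [OR] = 1 − (1−0.08) × (1−0.22) = 0.282400
P(Signal drive unavailable) [AND] = 0.720081 × 0.282400 = 0.203351
P(Rail signal shows false clear) [OR] = 1 − (1−0.654574) × (1−0.203351) = 0.724817
Rounded to 4 decimal places: P(Rail signal shows false clear) ≈ 0.7248.

0.7248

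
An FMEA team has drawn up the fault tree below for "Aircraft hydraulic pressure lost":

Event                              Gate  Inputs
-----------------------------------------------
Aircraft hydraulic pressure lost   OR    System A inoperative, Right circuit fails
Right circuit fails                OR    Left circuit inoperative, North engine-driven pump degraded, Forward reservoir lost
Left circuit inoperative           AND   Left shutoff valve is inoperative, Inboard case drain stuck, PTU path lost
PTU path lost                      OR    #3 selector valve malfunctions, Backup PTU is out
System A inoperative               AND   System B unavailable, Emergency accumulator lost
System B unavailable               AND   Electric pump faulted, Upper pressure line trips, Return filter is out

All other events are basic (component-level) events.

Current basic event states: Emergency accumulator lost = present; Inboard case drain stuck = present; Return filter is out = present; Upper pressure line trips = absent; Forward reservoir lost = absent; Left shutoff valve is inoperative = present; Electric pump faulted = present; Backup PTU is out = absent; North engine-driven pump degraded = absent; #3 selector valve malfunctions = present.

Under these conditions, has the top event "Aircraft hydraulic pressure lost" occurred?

System B unavailable [AND]: Electric pump faulted=occurs, Upper pressure line trips=not, Return filter is out=occurs → not all inputs occur → does not occur.
System A inoperative [AND]: System B unavailable=not, Emergency accumulator lost=occurs → not all inputs occur → does not occur.
PTU path lost [OR]: #3 selector valve malfunctions=occurs, Backup PTU is out=not → at least one input occurs → occurs.
Left circuit inoperative [AND]: Left shutoff valve is inoperative=occurs, Inboard case drain stuck=occurs, PTU path lost=occurs → all inputs occur → occurs.
Right circuit fails [OR]: Left circuit inoperative=occurs, North engine-driven pump degraded=not, Forward reservoir lost=not → at least one input occurs → occurs.
Aircraft hydraulic pressure lost [OR]: System A inoperative=not, Right circuit fails=occurs → at least one input occurs → occurs.

Yes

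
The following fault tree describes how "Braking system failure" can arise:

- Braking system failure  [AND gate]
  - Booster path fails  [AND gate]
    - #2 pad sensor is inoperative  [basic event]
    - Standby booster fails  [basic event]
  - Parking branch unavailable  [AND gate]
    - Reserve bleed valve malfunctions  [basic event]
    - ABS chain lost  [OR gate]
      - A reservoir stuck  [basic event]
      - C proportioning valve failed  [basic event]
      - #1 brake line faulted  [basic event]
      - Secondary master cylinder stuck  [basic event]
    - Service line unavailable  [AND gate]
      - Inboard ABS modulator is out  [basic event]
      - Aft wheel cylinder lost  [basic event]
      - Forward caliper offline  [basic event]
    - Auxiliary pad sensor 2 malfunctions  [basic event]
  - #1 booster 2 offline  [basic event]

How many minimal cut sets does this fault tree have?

4

Booster path fails [AND]: one cut set from each child combined → 1 × 1 = 1 cut set(s).
ABS chain lost [OR]: union of children's cut sets → 4 cut set(s).
Service line unavailable [AND]: one cut set from each child combined → 1 × 1 × 1 = 1 cut set(s).
Parking branch unavailable [AND]: one cut set from each child combined → 1 × 4 × 1 × 1 = 4 cut set(s).
Braking system failure [AND]: one cut set from each child combined → 1 × 4 × 1 = 4 cut set(s).
Minimal cut sets: {#1 booster 2 offline, #2 pad sensor is inoperative, A reservoir stuck, Aft wheel cylinder lost, Auxiliary pad sensor 2 malfunctions, Forward caliper offline, Inboard ABS modulator is out, Reserve bleed valve malfunctions, Standby booster fails}; {#1 booster 2 offline, #2 pad sensor is inoperative, Aft wheel cylinder lost, Auxiliary pad sensor 2 malfunctions, C proportioning valve failed, Forward caliper offline, Inboard ABS modulator is out, Reserve bleed valve malfunctions, Standby booster fails}; {#1 booster 2 offline, #1 brake line faulted, #2 pad sensor is inoperative, Aft wheel cylinder lost, Auxiliary pad sensor 2 malfunctions, Forward caliper offline, Inboard ABS modulator is out, Reserve bleed valve malfunctions, Standby booster fails}; {#1 booster 2 offline, #2 pad sensor is inoperative, Aft wheel cylinder lost, Auxiliary pad sensor 2 malfunctions, Forward caliper offline, Inboard ABS modulator is out, Reserve bleed valve malfunctions, Secondary master cylinder stuck, Standby booster fails}.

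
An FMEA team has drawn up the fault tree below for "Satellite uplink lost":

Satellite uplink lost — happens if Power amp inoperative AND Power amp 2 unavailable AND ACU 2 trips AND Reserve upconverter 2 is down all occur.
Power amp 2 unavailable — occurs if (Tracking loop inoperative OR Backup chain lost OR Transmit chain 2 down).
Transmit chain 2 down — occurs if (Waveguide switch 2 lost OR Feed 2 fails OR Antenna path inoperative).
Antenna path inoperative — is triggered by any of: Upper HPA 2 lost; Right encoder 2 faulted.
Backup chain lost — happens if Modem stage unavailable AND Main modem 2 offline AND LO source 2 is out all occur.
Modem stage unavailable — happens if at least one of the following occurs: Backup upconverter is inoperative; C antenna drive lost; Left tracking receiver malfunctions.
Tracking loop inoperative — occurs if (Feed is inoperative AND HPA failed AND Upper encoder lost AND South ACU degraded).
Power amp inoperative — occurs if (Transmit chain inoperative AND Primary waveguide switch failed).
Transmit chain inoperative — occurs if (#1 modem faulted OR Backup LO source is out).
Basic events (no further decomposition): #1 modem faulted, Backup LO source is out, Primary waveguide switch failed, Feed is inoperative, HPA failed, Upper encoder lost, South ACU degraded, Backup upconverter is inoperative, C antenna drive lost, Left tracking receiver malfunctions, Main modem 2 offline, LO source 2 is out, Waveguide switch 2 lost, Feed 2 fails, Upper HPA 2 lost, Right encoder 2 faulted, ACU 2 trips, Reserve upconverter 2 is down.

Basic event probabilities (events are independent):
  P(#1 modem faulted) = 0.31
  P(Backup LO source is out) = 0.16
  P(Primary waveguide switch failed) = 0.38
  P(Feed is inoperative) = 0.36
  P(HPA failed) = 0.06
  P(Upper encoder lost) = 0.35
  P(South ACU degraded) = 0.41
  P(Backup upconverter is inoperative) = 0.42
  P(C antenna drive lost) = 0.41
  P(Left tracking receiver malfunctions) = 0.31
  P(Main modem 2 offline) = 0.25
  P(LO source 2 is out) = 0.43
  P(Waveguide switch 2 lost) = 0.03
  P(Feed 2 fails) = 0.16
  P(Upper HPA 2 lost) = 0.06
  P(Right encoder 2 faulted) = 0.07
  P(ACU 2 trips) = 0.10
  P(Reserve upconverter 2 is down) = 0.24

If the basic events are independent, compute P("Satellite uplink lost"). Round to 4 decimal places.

0.0013

P(Transmit chain inoperative) [OR] = 1 − (1−0.31) × (1−0.16) = 0.420400
P(Power amp inoperative) [AND] = 0.420400 × 0.38 = 0.159752
P(Tracking loop inoperative) [AND] = 0.36 × 0.06 × 0.35 × 0.41 = 0.003100
P(Modem stage unavailable) [OR] = 1 − (1−0.42) × (1−0.41) × (1−0.31) = 0.763882
P(Backup chain lost) [AND] = 0.763882 × 0.25 × 0.43 = 0.082117
P(Antenna path inoperative) [OR] = 1 − (1−0.06) × (1−0.07) = 0.125800
P(Transmit chain 2 down) [OR] = 1 − (1−0.03) × (1−0.16) × (1−0.125800) = 0.287702
P(Power amp 2 unavailable) [OR] = 1 − (1−0.003100) × (1−0.082117) × (1−0.287702) = 0.348221
P(Satellite uplink lost) [AND] = 0.159752 × 0.348221 × 0.10 × 0.24 = 0.001335
Rounded to 4 decimal places: P(Satellite uplink lost) ≈ 0.0013.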